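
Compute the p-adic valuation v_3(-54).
v_3(-54) = 3

v_3(n) is the largest exponent k such that 3^k divides n. Factor out: -54 = -3^3 · 2. (Sign doesn't affect v_p.) So v_3(-54) = 3.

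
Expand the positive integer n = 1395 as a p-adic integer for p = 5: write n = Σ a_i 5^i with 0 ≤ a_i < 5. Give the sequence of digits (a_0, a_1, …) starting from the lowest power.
(a_0, a_1, …) = (0, 4, 0, 1, 2)

Repeated division by 5 gives the digits low-to-high: 1395 = 4·5^1 + 1·5^3 + 2·5^4. Digit sequence: (0, 4, 0, 1, 2).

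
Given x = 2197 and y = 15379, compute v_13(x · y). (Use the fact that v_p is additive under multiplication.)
v_13(33787663) = 6

v_p(x) = 3 (factor: 2197 = 13^3 · 1); v_p(y) = 3 (factor: 15379 = 13^3 · 7). Additivity: v_p(xy) = v_p(x) + v_p(y) = 3 + 3 = 6. (Direct check: xy = 33787663 = 13^6 · (7).)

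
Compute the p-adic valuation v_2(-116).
v_2(-116) = 2

v_2(n) is the largest exponent k such that 2^k divides n. Factor out: -116 = -2^2 · 29. (Sign doesn't affect v_p.) So v_2(-116) = 2.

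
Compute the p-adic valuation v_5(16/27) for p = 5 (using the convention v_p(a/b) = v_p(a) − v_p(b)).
v_5(16/27) = 0

Factor powers of 5 from the numerator and denominator of the reduced fraction: 16 = 5^0 · 16 and 27 = 5^0 · 27. Apply v_p(a/b) = v_p(a) − v_p(b): v_5(16/27) = 0 − 0 = 0.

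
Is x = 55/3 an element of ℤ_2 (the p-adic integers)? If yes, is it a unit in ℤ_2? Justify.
x ∈ ℤ_2^× (unit); v_2(x) = 0

ℤ_2 = {x ∈ ℚ_2 : v_2(x) ≥ 0} and ℤ_2^× = {x ∈ ℤ_2 : v_2(x) = 0}. Here v_2(55/3) = v_2(num) − v_2(den) = 0; compare against these criteria.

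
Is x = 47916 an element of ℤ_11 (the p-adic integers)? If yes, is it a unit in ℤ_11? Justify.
x ∈ ℤ_11 but not a unit; v_11(x) = 3 > 0

ℤ_11 = {x ∈ ℚ_11 : v_11(x) ≥ 0} and ℤ_11^× = {x ∈ ℤ_11 : v_11(x) = 0}. Here v_11(47916) = v_11(num) − v_11(den) = 3; compare against these criteria.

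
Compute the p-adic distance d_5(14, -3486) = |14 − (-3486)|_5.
d_5(14, -3486) = 1/125

Step 1 — x − y = 14 − (-3486) = 3500. Step 2 — v_5(3500) = 3 (factor: 3500 = (5^3 · 28); the sign does not affect v_p). Step 3 — |x − y|_5 = 5^{-3} = 1/125.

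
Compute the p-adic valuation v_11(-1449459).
v_11(-1449459) = 5

v_11(n) is the largest exponent k such that 11^k divides n. Factor out: -1449459 = -11^5 · 9. (Sign doesn't affect v_p.) So v_11(-1449459) = 5.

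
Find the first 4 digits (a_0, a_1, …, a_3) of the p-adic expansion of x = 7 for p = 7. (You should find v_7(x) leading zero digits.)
(a_0, …, a_3) = (0, 1, 0, 0)

v_7(7) = 1, so a_0 = ... = a_0 = 0. Factor out: x = 7^1 · u with u = 1 a unit in ℤ_7. Expand u iteratively via a_{v+i} = u_i mod 7, u_{i+1} = (u_i − a_{v+i})/7:
  u_0 = 1;  a_1 = 1;  u_1 = (u_0 − 1)/7 = 0
  u_1 = 0;  a_2 = 0;  u_2 = (u_1 − 0)/7 = 0
  u_2 = 0;  a_3 = 0;  u_3 = (u_2 − 0)/7 = 0
Digits: (0, 1, 0, 0).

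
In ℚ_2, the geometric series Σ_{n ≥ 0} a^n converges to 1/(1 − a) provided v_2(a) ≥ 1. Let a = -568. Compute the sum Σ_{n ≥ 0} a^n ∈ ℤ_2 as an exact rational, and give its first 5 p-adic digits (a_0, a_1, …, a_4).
Σ a^n = 1/(1 − a) = 1/569;  first 5 digits = (1, 0, 0, 1, 0)

v_2(a) = 3 ≥ 1, so the series converges in ℤ_2 to 1/(1 − a) = 1/(1 − (-568)) = 1/569. Expand this rational in ℤ_2: compute digits iteratively via d_i = x_i mod 2, x_{i+1} = (x_i − d_i)/2. The first 5 digits are (1, 0, 0, 1, 0).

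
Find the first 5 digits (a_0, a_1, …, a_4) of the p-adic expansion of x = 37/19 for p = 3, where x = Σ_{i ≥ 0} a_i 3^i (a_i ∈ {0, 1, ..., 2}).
(a_0, …, a_4) = (1, 0, 2, 0, 2)

v_3(37/19) = 0 (numerator and denominator both coprime to 3), so x ∈ ℤ_3^×. Compute digits iteratively via a_i = x_i mod 3, x_{i+1} = (x_i − a_i)/3, with x_0 = x:
  x_0 = 37/19;  a_0 = 1;  x_1 = (x_0 − 1)/3 = 6/19
  x_1 = 6/19;  a_1 = 0;  x_2 = (x_1 − 0)/3 = 2/19
  x_2 = 2/19;  a_2 = 2;  x_3 = (x_2 − 2)/3 = -12/19
  x_3 = -12/19;  a_3 = 0;  x_4 = (x_3 − 0)/3 = -4/19
  x_4 = -4/19;  a_4 = 2;  x_5 = (x_4 − 2)/3 = -14/19
Digits: (1, 0, 2, 0, 2).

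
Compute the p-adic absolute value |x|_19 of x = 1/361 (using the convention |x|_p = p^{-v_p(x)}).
|1/361|_19 = 361

Step 1 — compute v_19(x) by factoring powers of 19 out of the numerator and denominator: v_19(1/361) = -2. Step 2 — apply |x|_p = p^{-v_p(x)} = 19^{2} = 361.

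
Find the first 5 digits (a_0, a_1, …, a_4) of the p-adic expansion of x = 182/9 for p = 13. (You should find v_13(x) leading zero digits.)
(a_0, …, a_4) = (0, 3, 10, 5, 1)

v_13(182/9) = 1, so a_0 = ... = a_0 = 0. Factor out: x = 13^1 · u with u = 14/9 a unit in ℤ_13. Expand u iteratively via a_{v+i} = u_i mod 13, u_{i+1} = (u_i − a_{v+i})/13:
  u_0 = 14/9;  a_1 = 3;  u_1 = (u_0 − 3)/13 = -1/9
  u_1 = -1/9;  a_2 = 10;  u_2 = (u_1 − 10)/13 = -7/9
  u_2 = -7/9;  a_3 = 5;  u_3 = (u_2 − 5)/13 = -4/9
  u_3 = -4/9;  a_4 = 1;  u_4 = (u_3 − 1)/13 = -1/9
Digits: (0, 3, 10, 5, 1).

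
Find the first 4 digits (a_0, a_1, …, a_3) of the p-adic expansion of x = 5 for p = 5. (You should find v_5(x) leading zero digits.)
(a_0, …, a_3) = (0, 1, 0, 0)

v_5(5) = 1, so a_0 = ... = a_0 = 0. Factor out: x = 5^1 · u with u = 1 a unit in ℤ_5. Expand u iteratively via a_{v+i} = u_i mod 5, u_{i+1} = (u_i − a_{v+i})/5:
  u_0 = 1;  a_1 = 1;  u_1 = (u_0 − 1)/5 = 0
  u_1 = 0;  a_2 = 0;  u_2 = (u_1 − 0)/5 = 0
  u_2 = 0;  a_3 = 0;  u_3 = (u_2 − 0)/5 = 0
Digits: (0, 1, 0, 0).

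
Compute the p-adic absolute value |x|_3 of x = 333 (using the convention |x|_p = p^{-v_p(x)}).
|333|_3 = 1/9

Step 1 — compute v_3(x) by factoring powers of 3 out of the numerator and denominator: v_3(333) = 2. Step 2 — apply |x|_p = p^{-v_p(x)} = 3^{-2} = 1/9.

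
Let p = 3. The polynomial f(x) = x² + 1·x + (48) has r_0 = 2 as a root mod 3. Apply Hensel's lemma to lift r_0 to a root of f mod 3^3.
r_2 = 2 (mod 27)

Hensel: r_{i+1} = r_i − f(r_i)·(f′(r_i))^{-1} mod 3^{i+2}, f′(x) = 2x + 1. Iterate:
  r_0 = 2 (mod 3)
  r_1 = 2 (mod 9)
  r_2 = 2 (mod 27)
Final: r = 2 satisfies f(r) ≡ 0 mod 3^3.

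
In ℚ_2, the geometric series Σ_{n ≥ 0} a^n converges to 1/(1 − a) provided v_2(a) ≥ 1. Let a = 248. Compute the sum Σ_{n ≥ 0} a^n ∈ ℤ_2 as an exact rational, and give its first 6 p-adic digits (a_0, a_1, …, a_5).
Σ a^n = 1/(1 − a) = -1/247;  first 6 digits = (1, 0, 0, 1, 1, 1)

v_2(a) = 3 ≥ 1, so the series converges in ℤ_2 to 1/(1 − a) = 1/(1 − 248) = -1/247. Expand this rational in ℤ_2: compute digits iteratively via d_i = x_i mod 2, x_{i+1} = (x_i − d_i)/2. The first 6 digits are (1, 0, 0, 1, 1, 1).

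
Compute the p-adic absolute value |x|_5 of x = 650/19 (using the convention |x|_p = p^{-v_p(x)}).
|650/19|_5 = 1/25

Step 1 — compute v_5(x) by factoring powers of 5 out of the numerator and denominator: v_5(650/19) = 2. Step 2 — apply |x|_p = p^{-v_p(x)} = 5^{-2} = 1/25.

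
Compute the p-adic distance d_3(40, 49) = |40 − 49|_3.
d_3(40, 49) = 1/9

Step 1 — x − y = 40 − 49 = -9. Step 2 — v_3(-9) = 2 (factor: -9 = −(3^2 · 1); the sign does not affect v_p). Step 3 — |x − y|_3 = 3^{-2} = 1/9.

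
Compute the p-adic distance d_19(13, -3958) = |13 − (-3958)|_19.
d_19(13, -3958) = 1/361

Step 1 — x − y = 13 − (-3958) = 3971. Step 2 — v_19(3971) = 2 (factor: 3971 = (19^2 · 11); the sign does not affect v_p). Step 3 — |x − y|_19 = 19^{-2} = 1/361.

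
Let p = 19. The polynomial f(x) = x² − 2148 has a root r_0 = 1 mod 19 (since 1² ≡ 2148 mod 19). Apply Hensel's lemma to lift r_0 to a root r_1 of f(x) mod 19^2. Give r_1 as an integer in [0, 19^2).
r_1 = 172 (mod 361)

Hensel's recurrence: r_{i+1} = r_i − f(r_i)·(f′(r_i))^{-1} mod 19^{i+2}, with f′(x) = 2x. Iterate:
  r_0 = 1 (mod 19)
  r_1 = 172 (mod 361)
Final: r_1 = 172, and one checks f(r_1) ≡ 0 mod 19^2.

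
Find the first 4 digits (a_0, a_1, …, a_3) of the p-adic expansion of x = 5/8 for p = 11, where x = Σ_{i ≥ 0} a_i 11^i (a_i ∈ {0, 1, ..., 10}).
(a_0, …, a_3) = (2, 4, 1, 4)

v_11(5/8) = 0 (numerator and denominator both coprime to 11), so x ∈ ℤ_11^×. Compute digits iteratively via a_i = x_i mod 11, x_{i+1} = (x_i − a_i)/11, with x_0 = x:
  x_0 = 5/8;  a_0 = 2;  x_1 = (x_0 − 2)/11 = -1/8
  x_1 = -1/8;  a_1 = 4;  x_2 = (x_1 − 4)/11 = -3/8
  x_2 = -3/8;  a_2 = 1;  x_3 = (x_2 − 1)/11 = -1/8
  x_3 = -1/8;  a_3 = 4;  x_4 = (x_3 − 4)/11 = -3/8
Digits: (2, 4, 1, 4).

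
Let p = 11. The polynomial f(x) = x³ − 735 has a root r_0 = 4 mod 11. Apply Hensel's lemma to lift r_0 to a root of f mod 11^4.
r_3 = 3832 (mod 14641)

Hensel: r_{i+1} = r_i − f(r_i)/f′(r_i) mod 11^{i+2}, where f′(x) = 3x². Iterate:
  r_0 = 4 (mod 11)
  r_1 = 81 (mod 121)
  r_2 = 1170 (mod 1331)
  r_3 = 3832 (mod 14641)
Final: r = 3832 with f(r) ≡ 0 mod 11^4.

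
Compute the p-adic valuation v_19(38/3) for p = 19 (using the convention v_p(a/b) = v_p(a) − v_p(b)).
v_19(38/3) = 1

Factor powers of 19 from the numerator and denominator of the reduced fraction: 38 = 19^1 · 2 and 3 = 19^0 · 3. Apply v_p(a/b) = v_p(a) − v_p(b): v_19(38/3) = 1 − 0 = 1.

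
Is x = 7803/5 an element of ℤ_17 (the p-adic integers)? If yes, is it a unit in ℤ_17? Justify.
x ∈ ℤ_17 but not a unit; v_17(x) = 2 > 0

ℤ_17 = {x ∈ ℚ_17 : v_17(x) ≥ 0} and ℤ_17^× = {x ∈ ℤ_17 : v_17(x) = 0}. Here v_17(7803/5) = v_17(num) − v_17(den) = 2; compare against these criteria.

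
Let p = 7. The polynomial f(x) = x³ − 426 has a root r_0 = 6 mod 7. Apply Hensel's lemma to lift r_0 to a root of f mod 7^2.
r_1 = 27 (mod 49)

Hensel: r_{i+1} = r_i − f(r_i)/f′(r_i) mod 7^{i+2}, where f′(x) = 3x². Iterate:
  r_0 = 6 (mod 7)
  r_1 = 27 (mod 49)
Final: r = 27 with f(r) ≡ 0 mod 7^2.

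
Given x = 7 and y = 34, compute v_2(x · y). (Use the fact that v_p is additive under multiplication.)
v_2(238) = 1

v_p(x) = 0 (factor: 7 = 2^0 · 7); v_p(y) = 1 (factor: 34 = 2^1 · 17). Additivity: v_p(xy) = v_p(x) + v_p(y) = 0 + 1 = 1. (Direct check: xy = 238 = 2^1 · (119).)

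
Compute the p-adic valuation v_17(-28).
v_17(-28) = 0

v_17(n) is the largest exponent k such that 17^k divides n. Factor out: -28 = -17^0 · 28. (Sign doesn't affect v_p.) So v_17(-28) = 0.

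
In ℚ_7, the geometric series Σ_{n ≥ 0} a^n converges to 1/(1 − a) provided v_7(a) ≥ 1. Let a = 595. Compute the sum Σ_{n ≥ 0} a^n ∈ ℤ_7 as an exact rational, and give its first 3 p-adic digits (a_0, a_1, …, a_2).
Σ a^n = 1/(1 − a) = -1/594;  first 3 digits = (1, 1, 6)

v_7(a) = 1 ≥ 1, so the series converges in ℤ_7 to 1/(1 − a) = 1/(1 − 595) = -1/594. Expand this rational in ℤ_7: compute digits iteratively via d_i = x_i mod 7, x_{i+1} = (x_i − d_i)/7. The first 3 digits are (1, 1, 6).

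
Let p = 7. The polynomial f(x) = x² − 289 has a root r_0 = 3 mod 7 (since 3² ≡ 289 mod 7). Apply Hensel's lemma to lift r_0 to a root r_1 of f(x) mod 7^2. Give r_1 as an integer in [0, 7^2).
r_1 = 17 (mod 49)

Hensel's recurrence: r_{i+1} = r_i − f(r_i)·(f′(r_i))^{-1} mod 7^{i+2}, with f′(x) = 2x. Iterate:
  r_0 = 3 (mod 7)
  r_1 = 17 (mod 49)
Final: r_1 = 17, and one checks f(r_1) ≡ 0 mod 7^2.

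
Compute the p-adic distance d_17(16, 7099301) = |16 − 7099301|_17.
d_17(16, 7099301) = 1/1419857

Step 1 — x − y = 16 − 7099301 = -7099285. Step 2 — v_17(-7099285) = 5 (factor: -7099285 = −(17^5 · 5); the sign does not affect v_p). Step 3 — |x − y|_17 = 17^{-5} = 1/1419857.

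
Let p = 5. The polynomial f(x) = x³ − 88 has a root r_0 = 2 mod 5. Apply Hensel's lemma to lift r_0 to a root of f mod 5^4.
r_3 = 542 (mod 625)

Hensel: r_{i+1} = r_i − f(r_i)/f′(r_i) mod 5^{i+2}, where f′(x) = 3x². Iterate:
  r_0 = 2 (mod 5)
  r_1 = 17 (mod 25)
  r_2 = 42 (mod 125)
  r_3 = 542 (mod 625)
Final: r = 542 with f(r) ≡ 0 mod 5^4.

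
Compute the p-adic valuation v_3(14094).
v_3(14094) = 5

v_3(n) is the largest exponent k such that 3^k divides n. Factor out: 14094 = 3^5 · 58. (Sign doesn't affect v_p.) So v_3(14094) = 5.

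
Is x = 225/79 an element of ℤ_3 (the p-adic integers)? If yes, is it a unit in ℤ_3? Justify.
x ∈ ℤ_3 but not a unit; v_3(x) = 2 > 0

ℤ_3 = {x ∈ ℚ_3 : v_3(x) ≥ 0} and ℤ_3^× = {x ∈ ℤ_3 : v_3(x) = 0}. Here v_3(225/79) = v_3(num) − v_3(den) = 2; compare against these criteria.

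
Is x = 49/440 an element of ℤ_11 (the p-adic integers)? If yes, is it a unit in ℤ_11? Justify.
x ∉ ℤ_11 (v_11(x) = -1 < 0)

ℤ_11 = {x ∈ ℚ_11 : v_11(x) ≥ 0} and ℤ_11^× = {x ∈ ℤ_11 : v_11(x) = 0}. Here v_11(49/440) = v_11(num) − v_11(den) = -1; compare against these criteria.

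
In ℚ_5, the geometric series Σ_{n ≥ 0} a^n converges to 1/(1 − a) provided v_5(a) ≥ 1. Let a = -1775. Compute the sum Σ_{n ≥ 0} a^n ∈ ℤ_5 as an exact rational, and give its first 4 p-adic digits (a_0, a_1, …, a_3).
Σ a^n = 1/(1 − a) = 1/1776;  first 4 digits = (1, 0, 4, 0)

v_5(a) = 2 ≥ 1, so the series converges in ℤ_5 to 1/(1 − a) = 1/(1 − (-1775)) = 1/1776. Expand this rational in ℤ_5: compute digits iteratively via d_i = x_i mod 5, x_{i+1} = (x_i − d_i)/5. The first 4 digits are (1, 0, 4, 0).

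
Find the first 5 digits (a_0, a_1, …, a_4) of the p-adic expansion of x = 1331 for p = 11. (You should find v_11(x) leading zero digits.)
(a_0, …, a_4) = (0, 0, 0, 1, 0)

v_11(1331) = 3, so a_0 = ... = a_2 = 0. Factor out: x = 11^3 · u with u = 1 a unit in ℤ_11. Expand u iteratively via a_{v+i} = u_i mod 11, u_{i+1} = (u_i − a_{v+i})/11:
  u_0 = 1;  a_3 = 1;  u_1 = (u_0 − 1)/11 = 0
  u_1 = 0;  a_4 = 0;  u_2 = (u_1 − 0)/11 = 0
Digits: (0, 0, 0, 1, 0).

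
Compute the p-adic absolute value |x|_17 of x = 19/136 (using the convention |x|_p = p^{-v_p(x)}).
|19/136|_17 = 17

Step 1 — compute v_17(x) by factoring powers of 17 out of the numerator and denominator: v_17(19/136) = -1. Step 2 — apply |x|_p = p^{-v_p(x)} = 17^{1} = 17.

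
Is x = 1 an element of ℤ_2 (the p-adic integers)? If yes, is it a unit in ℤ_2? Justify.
x ∈ ℤ_2^× (unit); v_2(x) = 0

ℤ_2 = {x ∈ ℚ_2 : v_2(x) ≥ 0} and ℤ_2^× = {x ∈ ℤ_2 : v_2(x) = 0}. Here v_2(1) = v_2(num) − v_2(den) = 0; compare against these criteria.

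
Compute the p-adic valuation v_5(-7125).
v_5(-7125) = 3

v_5(n) is the largest exponent k such that 5^k divides n. Factor out: -7125 = -5^3 · 57. (Sign doesn't affect v_p.) So v_5(-7125) = 3.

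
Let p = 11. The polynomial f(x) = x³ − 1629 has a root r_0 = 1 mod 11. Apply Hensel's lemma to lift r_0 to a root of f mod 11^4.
r_3 = 2278 (mod 14641)

Hensel: r_{i+1} = r_i − f(r_i)/f′(r_i) mod 11^{i+2}, where f′(x) = 3x². Iterate:
  r_0 = 1 (mod 11)
  r_1 = 100 (mod 121)
  r_2 = 947 (mod 1331)
  r_3 = 2278 (mod 14641)
Final: r = 2278 with f(r) ≡ 0 mod 11^4.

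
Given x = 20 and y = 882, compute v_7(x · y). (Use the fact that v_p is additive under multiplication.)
v_7(17640) = 2

v_p(x) = 0 (factor: 20 = 7^0 · 20); v_p(y) = 2 (factor: 882 = 7^2 · 18). Additivity: v_p(xy) = v_p(x) + v_p(y) = 0 + 2 = 2. (Direct check: xy = 17640 = 7^2 · (360).)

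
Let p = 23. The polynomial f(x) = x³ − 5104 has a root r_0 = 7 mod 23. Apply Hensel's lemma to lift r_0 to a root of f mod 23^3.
r_2 = 536 (mod 12167)

Hensel: r_{i+1} = r_i − f(r_i)/f′(r_i) mod 23^{i+2}, where f′(x) = 3x². Iterate:
  r_0 = 7 (mod 23)
  r_1 = 7 (mod 529)
  r_2 = 536 (mod 12167)
Final: r = 536 with f(r) ≡ 0 mod 23^3.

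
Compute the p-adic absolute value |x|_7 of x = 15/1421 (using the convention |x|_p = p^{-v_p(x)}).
|15/1421|_7 = 49

Step 1 — compute v_7(x) by factoring powers of 7 out of the numerator and denominator: v_7(15/1421) = -2. Step 2 — apply |x|_p = p^{-v_p(x)} = 7^{2} = 49.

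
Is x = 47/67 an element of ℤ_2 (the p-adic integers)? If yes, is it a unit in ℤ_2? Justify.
x ∈ ℤ_2^× (unit); v_2(x) = 0

ℤ_2 = {x ∈ ℚ_2 : v_2(x) ≥ 0} and ℤ_2^× = {x ∈ ℤ_2 : v_2(x) = 0}. Here v_2(47/67) = v_2(num) − v_2(den) = 0; compare against these criteria.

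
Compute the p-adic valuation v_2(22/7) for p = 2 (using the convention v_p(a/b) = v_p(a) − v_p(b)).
v_2(22/7) = 1

Factor powers of 2 from the numerator and denominator of the reduced fraction: 22 = 2^1 · 11 and 7 = 2^0 · 7. Apply v_p(a/b) = v_p(a) − v_p(b): v_2(22/7) = 1 − 0 = 1.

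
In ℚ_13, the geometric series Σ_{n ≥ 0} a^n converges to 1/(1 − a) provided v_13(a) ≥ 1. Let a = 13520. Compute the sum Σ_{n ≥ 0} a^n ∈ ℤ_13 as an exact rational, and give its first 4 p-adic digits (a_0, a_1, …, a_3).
Σ a^n = 1/(1 − a) = -1/13519;  first 4 digits = (1, 0, 2, 6)

v_13(a) = 2 ≥ 1, so the series converges in ℤ_13 to 1/(1 − a) = 1/(1 − 13520) = -1/13519. Expand this rational in ℤ_13: compute digits iteratively via d_i = x_i mod 13, x_{i+1} = (x_i − d_i)/13. The first 4 digits are (1, 0, 2, 6).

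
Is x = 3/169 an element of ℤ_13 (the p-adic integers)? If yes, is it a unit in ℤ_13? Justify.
x ∉ ℤ_13 (v_13(x) = -2 < 0)

ℤ_13 = {x ∈ ℚ_13 : v_13(x) ≥ 0} and ℤ_13^× = {x ∈ ℤ_13 : v_13(x) = 0}. Here v_13(3/169) = v_13(num) − v_13(den) = -2; compare against these criteria.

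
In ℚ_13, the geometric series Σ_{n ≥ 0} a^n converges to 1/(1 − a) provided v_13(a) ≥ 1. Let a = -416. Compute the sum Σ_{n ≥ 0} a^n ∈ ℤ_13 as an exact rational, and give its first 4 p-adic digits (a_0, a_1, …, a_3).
Σ a^n = 1/(1 − a) = 1/417;  first 4 digits = (1, 7, 7, 5)

v_13(a) = 1 ≥ 1, so the series converges in ℤ_13 to 1/(1 − a) = 1/(1 − (-416)) = 1/417. Expand this rational in ℤ_13: compute digits iteratively via d_i = x_i mod 13, x_{i+1} = (x_i − d_i)/13. The first 4 digits are (1, 7, 7, 5).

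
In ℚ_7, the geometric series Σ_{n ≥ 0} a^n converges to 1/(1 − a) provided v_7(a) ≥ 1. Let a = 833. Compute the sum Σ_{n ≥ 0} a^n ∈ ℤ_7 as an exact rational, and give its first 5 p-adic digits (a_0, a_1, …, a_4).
Σ a^n = 1/(1 − a) = -1/832;  first 5 digits = (1, 0, 3, 2, 2)

v_7(a) = 2 ≥ 1, so the series converges in ℤ_7 to 1/(1 − a) = 1/(1 − 833) = -1/832. Expand this rational in ℤ_7: compute digits iteratively via d_i = x_i mod 7, x_{i+1} = (x_i − d_i)/7. The first 5 digits are (1, 0, 3, 2, 2).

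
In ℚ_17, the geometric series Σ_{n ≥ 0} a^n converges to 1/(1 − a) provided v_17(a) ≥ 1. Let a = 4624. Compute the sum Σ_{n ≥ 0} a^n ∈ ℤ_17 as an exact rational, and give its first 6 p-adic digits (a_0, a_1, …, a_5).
Σ a^n = 1/(1 − a) = -1/4623;  first 6 digits = (1, 0, 16, 0, 1, 15)

v_17(a) = 2 ≥ 1, so the series converges in ℤ_17 to 1/(1 − a) = 1/(1 − 4624) = -1/4623. Expand this rational in ℤ_17: compute digits iteratively via d_i = x_i mod 17, x_{i+1} = (x_i − d_i)/17. The first 6 digits are (1, 0, 16, 0, 1, 15).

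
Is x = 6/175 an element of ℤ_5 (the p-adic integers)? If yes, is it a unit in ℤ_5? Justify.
x ∉ ℤ_5 (v_5(x) = -2 < 0)

ℤ_5 = {x ∈ ℚ_5 : v_5(x) ≥ 0} and ℤ_5^× = {x ∈ ℤ_5 : v_5(x) = 0}. Here v_5(6/175) = v_5(num) − v_5(den) = -2; compare against these criteria.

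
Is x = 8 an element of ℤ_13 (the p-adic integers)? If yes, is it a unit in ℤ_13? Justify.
x ∈ ℤ_13^× (unit); v_13(x) = 0

ℤ_13 = {x ∈ ℚ_13 : v_13(x) ≥ 0} and ℤ_13^× = {x ∈ ℤ_13 : v_13(x) = 0}. Here v_13(8) = v_13(num) − v_13(den) = 0; compare against these criteria.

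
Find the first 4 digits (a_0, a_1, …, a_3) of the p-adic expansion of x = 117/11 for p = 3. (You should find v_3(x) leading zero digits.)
(a_0, …, a_3) = (0, 0, 2, 0)

v_3(117/11) = 2, so a_0 = ... = a_1 = 0. Factor out: x = 3^2 · u with u = 13/11 a unit in ℤ_3. Expand u iteratively via a_{v+i} = u_i mod 3, u_{i+1} = (u_i − a_{v+i})/3:
  u_0 = 13/11;  a_2 = 2;  u_1 = (u_0 − 2)/3 = -3/11
  u_1 = -3/11;  a_3 = 0;  u_2 = (u_1 − 0)/3 = -1/11
Digits: (0, 0, 2, 0).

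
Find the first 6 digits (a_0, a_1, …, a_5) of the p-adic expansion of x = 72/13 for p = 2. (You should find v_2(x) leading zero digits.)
(a_0, …, a_5) = (0, 0, 0, 1, 0, 1)

v_2(72/13) = 3, so a_0 = ... = a_2 = 0. Factor out: x = 2^3 · u with u = 9/13 a unit in ℤ_2. Expand u iteratively via a_{v+i} = u_i mod 2, u_{i+1} = (u_i − a_{v+i})/2:
  u_0 = 9/13;  a_3 = 1;  u_1 = (u_0 − 1)/2 = -2/13
  u_1 = -2/13;  a_4 = 0;  u_2 = (u_1 − 0)/2 = -1/13
  u_2 = -1/13;  a_5 = 1;  u_3 = (u_2 − 1)/2 = -7/13
Digits: (0, 0, 0, 1, 0, 1).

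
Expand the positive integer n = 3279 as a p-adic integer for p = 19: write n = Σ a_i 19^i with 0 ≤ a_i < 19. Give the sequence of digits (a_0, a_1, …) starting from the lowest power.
(a_0, a_1, …) = (11, 1, 9)

Repeated division by 19 gives the digits low-to-high: 3279 = 11 + 1·19^1 + 9·19^2. Digit sequence: (11, 1, 9).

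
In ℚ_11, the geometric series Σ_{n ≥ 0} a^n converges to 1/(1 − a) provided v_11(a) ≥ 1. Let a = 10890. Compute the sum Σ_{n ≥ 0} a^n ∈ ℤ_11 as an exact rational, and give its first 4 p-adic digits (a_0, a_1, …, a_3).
Σ a^n = 1/(1 − a) = -1/10889;  first 4 digits = (1, 0, 2, 8)

v_11(a) = 2 ≥ 1, so the series converges in ℤ_11 to 1/(1 − a) = 1/(1 − 10890) = -1/10889. Expand this rational in ℤ_11: compute digits iteratively via d_i = x_i mod 11, x_{i+1} = (x_i − d_i)/11. The first 4 digits are (1, 0, 2, 8).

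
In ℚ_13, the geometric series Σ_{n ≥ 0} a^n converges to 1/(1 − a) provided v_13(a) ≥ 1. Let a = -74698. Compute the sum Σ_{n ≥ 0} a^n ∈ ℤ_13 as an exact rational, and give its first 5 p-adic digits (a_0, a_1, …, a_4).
Σ a^n = 1/(1 − a) = 1/74699;  first 5 digits = (1, 0, 0, 5, 10)

v_13(a) = 3 ≥ 1, so the series converges in ℤ_13 to 1/(1 − a) = 1/(1 − (-74698)) = 1/74699. Expand this rational in ℤ_13: compute digits iteratively via d_i = x_i mod 13, x_{i+1} = (x_i − d_i)/13. The first 5 digits are (1, 0, 0, 5, 10).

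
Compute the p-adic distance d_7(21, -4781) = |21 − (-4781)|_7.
d_7(21, -4781) = 1/2401

Step 1 — x − y = 21 − (-4781) = 4802. Step 2 — v_7(4802) = 4 (factor: 4802 = (7^4 · 2); the sign does not affect v_p). Step 3 — |x − y|_7 = 7^{-4} = 1/2401.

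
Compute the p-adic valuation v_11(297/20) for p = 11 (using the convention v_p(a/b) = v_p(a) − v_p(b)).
v_11(297/20) = 1

Factor powers of 11 from the numerator and denominator of the reduced fraction: 297 = 11^1 · 27 and 20 = 11^0 · 20. Apply v_p(a/b) = v_p(a) − v_p(b): v_11(297/20) = 1 − 0 = 1.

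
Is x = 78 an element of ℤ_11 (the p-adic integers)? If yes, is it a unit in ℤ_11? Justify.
x ∈ ℤ_11^× (unit); v_11(x) = 0

ℤ_11 = {x ∈ ℚ_11 : v_11(x) ≥ 0} and ℤ_11^× = {x ∈ ℤ_11 : v_11(x) = 0}. Here v_11(78) = v_11(num) − v_11(den) = 0; compare against these criteria.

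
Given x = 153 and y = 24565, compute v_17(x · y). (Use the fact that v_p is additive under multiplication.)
v_17(3758445) = 4

v_p(x) = 1 (factor: 153 = 17^1 · 9); v_p(y) = 3 (factor: 24565 = 17^3 · 5). Additivity: v_p(xy) = v_p(x) + v_p(y) = 1 + 3 = 4. (Direct check: xy = 3758445 = 17^4 · (45).)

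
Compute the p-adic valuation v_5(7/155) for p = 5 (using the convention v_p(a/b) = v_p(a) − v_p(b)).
v_5(7/155) = -1

Factor powers of 5 from the numerator and denominator of the reduced fraction: 7 = 5^0 · 7 and 155 = 5^1 · 31. Apply v_p(a/b) = v_p(a) − v_p(b): v_5(7/155) = 0 − 1 = -1.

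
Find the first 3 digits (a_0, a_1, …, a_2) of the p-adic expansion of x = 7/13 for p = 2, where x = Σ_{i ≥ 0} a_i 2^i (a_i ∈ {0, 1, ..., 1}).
(a_0, …, a_2) = (1, 1, 0)

v_2(7/13) = 0 (numerator and denominator both coprime to 2), so x ∈ ℤ_2^×. Compute digits iteratively via a_i = x_i mod 2, x_{i+1} = (x_i − a_i)/2, with x_0 = x:
  x_0 = 7/13;  a_0 = 1;  x_1 = (x_0 − 1)/2 = -3/13
  x_1 = -3/13;  a_1 = 1;  x_2 = (x_1 − 1)/2 = -8/13
  x_2 = -8/13;  a_2 = 0;  x_3 = (x_2 − 0)/2 = -4/13
Digits: (1, 1, 0).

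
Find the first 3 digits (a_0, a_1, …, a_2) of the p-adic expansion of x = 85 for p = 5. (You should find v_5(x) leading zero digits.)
(a_0, …, a_2) = (0, 2, 3)

v_5(85) = 1, so a_0 = ... = a_0 = 0. Factor out: x = 5^1 · u with u = 17 a unit in ℤ_5. Expand u iteratively via a_{v+i} = u_i mod 5, u_{i+1} = (u_i − a_{v+i})/5:
  u_0 = 17;  a_1 = 2;  u_1 = (u_0 − 2)/5 = 3
  u_1 = 3;  a_2 = 3;  u_2 = (u_1 − 3)/5 = 0
Digits: (0, 2, 3).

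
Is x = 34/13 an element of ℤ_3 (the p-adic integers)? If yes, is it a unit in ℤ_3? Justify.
x ∈ ℤ_3^× (unit); v_3(x) = 0

ℤ_3 = {x ∈ ℚ_3 : v_3(x) ≥ 0} and ℤ_3^× = {x ∈ ℤ_3 : v_3(x) = 0}. Here v_3(34/13) = v_3(num) − v_3(den) = 0; compare against these criteria.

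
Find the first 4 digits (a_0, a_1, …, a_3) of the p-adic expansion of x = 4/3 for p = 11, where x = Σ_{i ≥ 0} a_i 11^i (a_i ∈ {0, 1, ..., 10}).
(a_0, …, a_3) = (5, 7, 3, 7)

v_11(4/3) = 0 (numerator and denominator both coprime to 11), so x ∈ ℤ_11^×. Compute digits iteratively via a_i = x_i mod 11, x_{i+1} = (x_i − a_i)/11, with x_0 = x:
  x_0 = 4/3;  a_0 = 5;  x_1 = (x_0 − 5)/11 = -1/3
  x_1 = -1/3;  a_1 = 7;  x_2 = (x_1 − 7)/11 = -2/3
  x_2 = -2/3;  a_2 = 3;  x_3 = (x_2 − 3)/11 = -1/3
  x_3 = -1/3;  a_3 = 7;  x_4 = (x_3 − 7)/11 = -2/3
Digits: (5, 7, 3, 7).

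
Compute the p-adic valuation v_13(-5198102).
v_13(-5198102) = 5

v_13(n) is the largest exponent k such that 13^k divides n. Factor out: -5198102 = -13^5 · 14. (Sign doesn't affect v_p.) So v_13(-5198102) = 5.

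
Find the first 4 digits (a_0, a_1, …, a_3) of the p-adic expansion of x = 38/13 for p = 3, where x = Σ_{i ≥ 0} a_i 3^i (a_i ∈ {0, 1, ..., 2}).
(a_0, …, a_3) = (2, 1, 0, 2)

v_3(38/13) = 0 (numerator and denominator both coprime to 3), so x ∈ ℤ_3^×. Compute digits iteratively via a_i = x_i mod 3, x_{i+1} = (x_i − a_i)/3, with x_0 = x:
  x_0 = 38/13;  a_0 = 2;  x_1 = (x_0 − 2)/3 = 4/13
  x_1 = 4/13;  a_1 = 1;  x_2 = (x_1 − 1)/3 = -3/13
  x_2 = -3/13;  a_2 = 0;  x_3 = (x_2 − 0)/3 = -1/13
  x_3 = -1/13;  a_3 = 2;  x_4 = (x_3 − 2)/3 = -9/13
Digits: (2, 1, 0, 2).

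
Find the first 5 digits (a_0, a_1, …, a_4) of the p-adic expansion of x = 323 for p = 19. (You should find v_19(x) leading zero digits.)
(a_0, …, a_4) = (0, 17, 0, 0, 0)

v_19(323) = 1, so a_0 = ... = a_0 = 0. Factor out: x = 19^1 · u with u = 17 a unit in ℤ_19. Expand u iteratively via a_{v+i} = u_i mod 19, u_{i+1} = (u_i − a_{v+i})/19:
  u_0 = 17;  a_1 = 17;  u_1 = (u_0 − 17)/19 = 0
  u_1 = 0;  a_2 = 0;  u_2 = (u_1 − 0)/19 = 0
  u_2 = 0;  a_3 = 0;  u_3 = (u_2 − 0)/19 = 0
  u_3 = 0;  a_4 = 0;  u_4 = (u_3 − 0)/19 = 0
Digits: (0, 17, 0, 0, 0).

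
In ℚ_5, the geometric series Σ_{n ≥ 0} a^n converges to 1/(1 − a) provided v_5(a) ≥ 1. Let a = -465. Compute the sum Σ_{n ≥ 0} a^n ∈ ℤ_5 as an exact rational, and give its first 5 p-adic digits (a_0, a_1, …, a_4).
Σ a^n = 1/(1 − a) = 1/466;  first 5 digits = (1, 2, 0, 4, 4)

v_5(a) = 1 ≥ 1, so the series converges in ℤ_5 to 1/(1 − a) = 1/(1 − (-465)) = 1/466. Expand this rational in ℤ_5: compute digits iteratively via d_i = x_i mod 5, x_{i+1} = (x_i − d_i)/5. The first 5 digits are (1, 2, 0, 4, 4).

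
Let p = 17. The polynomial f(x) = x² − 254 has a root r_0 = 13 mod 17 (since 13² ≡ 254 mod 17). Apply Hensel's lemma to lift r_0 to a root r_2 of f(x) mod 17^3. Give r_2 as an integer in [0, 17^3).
r_2 = 2495 (mod 4913)

Hensel's recurrence: r_{i+1} = r_i − f(r_i)·(f′(r_i))^{-1} mod 17^{i+2}, with f′(x) = 2x. Iterate:
  r_0 = 13 (mod 17)
  r_1 = 183 (mod 289)
  r_2 = 2495 (mod 4913)
Final: r_2 = 2495, and one checks f(r_2) ≡ 0 mod 17^3.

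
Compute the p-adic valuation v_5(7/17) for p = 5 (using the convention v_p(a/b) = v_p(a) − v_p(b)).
v_5(7/17) = 0

Factor powers of 5 from the numerator and denominator of the reduced fraction: 7 = 5^0 · 7 and 17 = 5^0 · 17. Apply v_p(a/b) = v_p(a) − v_p(b): v_5(7/17) = 0 − 0 = 0.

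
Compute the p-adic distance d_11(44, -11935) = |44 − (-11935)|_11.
d_11(44, -11935) = 1/1331

Step 1 — x − y = 44 − (-11935) = 11979. Step 2 — v_11(11979) = 3 (factor: 11979 = (11^3 · 9); the sign does not affect v_p). Step 3 — |x − y|_11 = 11^{-3} = 1/1331.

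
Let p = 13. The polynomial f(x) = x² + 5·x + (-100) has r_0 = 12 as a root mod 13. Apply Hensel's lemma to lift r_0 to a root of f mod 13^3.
r_2 = 935 (mod 2197)

Hensel: r_{i+1} = r_i − f(r_i)·(f′(r_i))^{-1} mod 13^{i+2}, f′(x) = 2x + 5. Iterate:
  r_0 = 12 (mod 13)
  r_1 = 90 (mod 169)
  r_2 = 935 (mod 2197)
Final: r = 935 satisfies f(r) ≡ 0 mod 13^3.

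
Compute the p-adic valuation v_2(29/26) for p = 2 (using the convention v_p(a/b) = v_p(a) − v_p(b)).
v_2(29/26) = -1

Factor powers of 2 from the numerator and denominator of the reduced fraction: 29 = 2^0 · 29 and 26 = 2^1 · 13. Apply v_p(a/b) = v_p(a) − v_p(b): v_2(29/26) = 0 − 1 = -1.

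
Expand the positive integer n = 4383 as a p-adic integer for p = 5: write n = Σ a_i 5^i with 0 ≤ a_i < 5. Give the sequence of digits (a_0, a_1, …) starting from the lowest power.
(a_0, a_1, …) = (3, 1, 0, 0, 2, 1)

Repeated division by 5 gives the digits low-to-high: 4383 = 3 + 1·5^1 + 2·5^4 + 1·5^5. Digit sequence: (3, 1, 0, 0, 2, 1).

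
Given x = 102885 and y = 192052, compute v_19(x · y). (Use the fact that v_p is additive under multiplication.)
v_19(19759270020) = 6

v_p(x) = 3 (factor: 102885 = 19^3 · 15); v_p(y) = 3 (factor: 192052 = 19^3 · 28). Additivity: v_p(xy) = v_p(x) + v_p(y) = 3 + 3 = 6. (Direct check: xy = 19759270020 = 19^6 · (420).)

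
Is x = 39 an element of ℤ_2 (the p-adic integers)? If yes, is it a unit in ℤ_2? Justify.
x ∈ ℤ_2^× (unit); v_2(x) = 0

ℤ_2 = {x ∈ ℚ_2 : v_2(x) ≥ 0} and ℤ_2^× = {x ∈ ℤ_2 : v_2(x) = 0}. Here v_2(39) = v_2(num) − v_2(den) = 0; compare against these criteria.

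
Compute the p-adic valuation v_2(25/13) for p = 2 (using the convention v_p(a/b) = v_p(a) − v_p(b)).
v_2(25/13) = 0

Factor powers of 2 from the numerator and denominator of the reduced fraction: 25 = 2^0 · 25 and 13 = 2^0 · 13. Apply v_p(a/b) = v_p(a) − v_p(b): v_2(25/13) = 0 − 0 = 0.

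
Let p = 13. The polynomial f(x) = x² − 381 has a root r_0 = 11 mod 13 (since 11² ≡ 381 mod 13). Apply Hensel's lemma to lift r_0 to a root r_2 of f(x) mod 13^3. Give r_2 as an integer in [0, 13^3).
r_2 = 1129 (mod 2197)

Hensel's recurrence: r_{i+1} = r_i − f(r_i)·(f′(r_i))^{-1} mod 13^{i+2}, with f′(x) = 2x. Iterate:
  r_0 = 11 (mod 13)
  r_1 = 115 (mod 169)
  r_2 = 1129 (mod 2197)
Final: r_2 = 1129, and one checks f(r_2) ≡ 0 mod 13^3.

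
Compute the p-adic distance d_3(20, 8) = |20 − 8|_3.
d_3(20, 8) = 1/3

Step 1 — x − y = 20 − 8 = 12. Step 2 — v_3(12) = 1 (factor: 12 = (3^1 · 4); the sign does not affect v_p). Step 3 — |x − y|_3 = 3^{-1} = 1/3.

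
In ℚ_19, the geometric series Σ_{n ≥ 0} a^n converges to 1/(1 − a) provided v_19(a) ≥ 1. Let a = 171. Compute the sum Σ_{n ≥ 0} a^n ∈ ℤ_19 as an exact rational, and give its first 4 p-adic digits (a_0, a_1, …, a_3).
Σ a^n = 1/(1 − a) = -1/170;  first 4 digits = (1, 9, 5, 11)

v_19(a) = 1 ≥ 1, so the series converges in ℤ_19 to 1/(1 − a) = 1/(1 − 171) = -1/170. Expand this rational in ℤ_19: compute digits iteratively via d_i = x_i mod 19, x_{i+1} = (x_i − d_i)/19. The first 4 digits are (1, 9, 5, 11).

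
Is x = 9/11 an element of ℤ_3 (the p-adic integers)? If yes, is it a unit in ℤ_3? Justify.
x ∈ ℤ_3 but not a unit; v_3(x) = 2 > 0

ℤ_3 = {x ∈ ℚ_3 : v_3(x) ≥ 0} and ℤ_3^× = {x ∈ ℤ_3 : v_3(x) = 0}. Here v_3(9/11) = v_3(num) − v_3(den) = 2; compare against these criteria.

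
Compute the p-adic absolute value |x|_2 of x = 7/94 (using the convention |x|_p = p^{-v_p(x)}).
|7/94|_2 = 2

Step 1 — compute v_2(x) by factoring powers of 2 out of the numerator and denominator: v_2(7/94) = -1. Step 2 — apply |x|_p = p^{-v_p(x)} = 2^{1} = 2.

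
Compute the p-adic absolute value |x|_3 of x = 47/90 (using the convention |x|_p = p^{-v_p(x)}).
|47/90|_3 = 9

Step 1 — compute v_3(x) by factoring powers of 3 out of the numerator and denominator: v_3(47/90) = -2. Step 2 — apply |x|_p = p^{-v_p(x)} = 3^{2} = 9.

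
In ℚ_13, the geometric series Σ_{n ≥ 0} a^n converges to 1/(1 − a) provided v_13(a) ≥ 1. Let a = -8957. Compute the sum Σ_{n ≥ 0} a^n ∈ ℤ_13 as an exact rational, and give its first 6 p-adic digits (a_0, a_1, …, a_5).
Σ a^n = 1/(1 − a) = 1/8958;  first 6 digits = (1, 0, 12, 8, 0, 8)

v_13(a) = 2 ≥ 1, so the series converges in ℤ_13 to 1/(1 − a) = 1/(1 − (-8957)) = 1/8958. Expand this rational in ℤ_13: compute digits iteratively via d_i = x_i mod 13, x_{i+1} = (x_i − d_i)/13. The first 6 digits are (1, 0, 12, 8, 0, 8).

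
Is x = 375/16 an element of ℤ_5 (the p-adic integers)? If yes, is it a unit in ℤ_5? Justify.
x ∈ ℤ_5 but not a unit; v_5(x) = 3 > 0

ℤ_5 = {x ∈ ℚ_5 : v_5(x) ≥ 0} and ℤ_5^× = {x ∈ ℤ_5 : v_5(x) = 0}. Here v_5(375/16) = v_5(num) − v_5(den) = 3; compare against these criteria.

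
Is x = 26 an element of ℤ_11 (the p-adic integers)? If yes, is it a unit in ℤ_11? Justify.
x ∈ ℤ_11^× (unit); v_11(x) = 0

ℤ_11 = {x ∈ ℚ_11 : v_11(x) ≥ 0} and ℤ_11^× = {x ∈ ℤ_11 : v_11(x) = 0}. Here v_11(26) = v_11(num) − v_11(den) = 0; compare against these criteria.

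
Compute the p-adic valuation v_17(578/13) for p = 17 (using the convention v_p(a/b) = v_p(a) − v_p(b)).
v_17(578/13) = 2

Factor powers of 17 from the numerator and denominator of the reduced fraction: 578 = 17^2 · 2 and 13 = 17^0 · 13. Apply v_p(a/b) = v_p(a) − v_p(b): v_17(578/13) = 2 − 0 = 2.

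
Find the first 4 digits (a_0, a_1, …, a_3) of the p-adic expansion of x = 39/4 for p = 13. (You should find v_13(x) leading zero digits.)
(a_0, …, a_3) = (0, 4, 3, 3)

v_13(39/4) = 1, so a_0 = ... = a_0 = 0. Factor out: x = 13^1 · u with u = 3/4 a unit in ℤ_13. Expand u iteratively via a_{v+i} = u_i mod 13, u_{i+1} = (u_i − a_{v+i})/13:
  u_0 = 3/4;  a_1 = 4;  u_1 = (u_0 − 4)/13 = -1/4
  u_1 = -1/4;  a_2 = 3;  u_2 = (u_1 − 3)/13 = -1/4
  u_2 = -1/4;  a_3 = 3;  u_3 = (u_2 − 3)/13 = -1/4
Digits: (0, 4, 3, 3).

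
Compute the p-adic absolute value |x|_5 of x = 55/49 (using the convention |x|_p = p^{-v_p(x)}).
|55/49|_5 = 1/5

Step 1 — compute v_5(x) by factoring powers of 5 out of the numerator and denominator: v_5(55/49) = 1. Step 2 — apply |x|_p = p^{-v_p(x)} = 5^{-1} = 1/5.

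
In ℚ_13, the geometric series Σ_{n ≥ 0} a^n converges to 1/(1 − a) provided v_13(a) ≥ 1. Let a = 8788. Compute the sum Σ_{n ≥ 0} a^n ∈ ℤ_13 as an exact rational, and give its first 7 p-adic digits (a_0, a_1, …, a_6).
Σ a^n = 1/(1 − a) = -1/8787;  first 7 digits = (1, 0, 0, 4, 0, 0, 3)

v_13(a) = 3 ≥ 1, so the series converges in ℤ_13 to 1/(1 − a) = 1/(1 − 8788) = -1/8787. Expand this rational in ℤ_13: compute digits iteratively via d_i = x_i mod 13, x_{i+1} = (x_i − d_i)/13. The first 7 digits are (1, 0, 0, 4, 0, 0, 3).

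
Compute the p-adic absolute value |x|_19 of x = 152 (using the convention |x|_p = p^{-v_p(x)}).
|152|_19 = 1/19

Step 1 — compute v_19(x) by factoring powers of 19 out of the numerator and denominator: v_19(152) = 1. Step 2 — apply |x|_p = p^{-v_p(x)} = 19^{-1} = 1/19.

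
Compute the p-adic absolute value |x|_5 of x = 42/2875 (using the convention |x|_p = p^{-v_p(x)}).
|42/2875|_5 = 125

Step 1 — compute v_5(x) by factoring powers of 5 out of the numerator and denominator: v_5(42/2875) = -3. Step 2 — apply |x|_p = p^{-v_p(x)} = 5^{3} = 125.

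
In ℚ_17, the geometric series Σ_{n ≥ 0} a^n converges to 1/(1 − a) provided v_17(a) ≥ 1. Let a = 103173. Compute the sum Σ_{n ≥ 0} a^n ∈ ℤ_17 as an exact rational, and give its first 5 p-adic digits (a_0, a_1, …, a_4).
Σ a^n = 1/(1 − a) = -1/103172;  first 5 digits = (1, 0, 0, 4, 1)

v_17(a) = 3 ≥ 1, so the series converges in ℤ_17 to 1/(1 − a) = 1/(1 − 103173) = -1/103172. Expand this rational in ℤ_17: compute digits iteratively via d_i = x_i mod 17, x_{i+1} = (x_i − d_i)/17. The first 5 digits are (1, 0, 0, 4, 1).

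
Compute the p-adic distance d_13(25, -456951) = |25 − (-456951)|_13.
d_13(25, -456951) = 1/28561

Step 1 — x − y = 25 − (-456951) = 456976. Step 2 — v_13(456976) = 4 (factor: 456976 = (13^4 · 16); the sign does not affect v_p). Step 3 — |x − y|_13 = 13^{-4} = 1/28561.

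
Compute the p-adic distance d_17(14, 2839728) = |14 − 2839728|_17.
d_17(14, 2839728) = 1/1419857

Step 1 — x − y = 14 − 2839728 = -2839714. Step 2 — v_17(-2839714) = 5 (factor: -2839714 = −(17^5 · 2); the sign does not affect v_p). Step 3 — |x − y|_17 = 17^{-5} = 1/1419857.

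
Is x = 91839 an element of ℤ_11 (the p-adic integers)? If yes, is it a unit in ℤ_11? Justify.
x ∈ ℤ_11 but not a unit; v_11(x) = 3 > 0

ℤ_11 = {x ∈ ℚ_11 : v_11(x) ≥ 0} and ℤ_11^× = {x ∈ ℤ_11 : v_11(x) = 0}. Here v_11(91839) = v_11(num) − v_11(den) = 3; compare against these criteria.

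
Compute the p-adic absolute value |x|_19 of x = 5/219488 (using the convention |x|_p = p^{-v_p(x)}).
|5/219488|_19 = 6859

Step 1 — compute v_19(x) by factoring powers of 19 out of the numerator and denominator: v_19(5/219488) = -3. Step 2 — apply |x|_p = p^{-v_p(x)} = 19^{3} = 6859.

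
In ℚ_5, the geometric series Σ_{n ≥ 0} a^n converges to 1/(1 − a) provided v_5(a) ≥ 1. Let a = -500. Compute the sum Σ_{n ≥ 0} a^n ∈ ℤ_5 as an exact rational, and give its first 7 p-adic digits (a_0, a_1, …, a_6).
Σ a^n = 1/(1 − a) = 1/501;  first 7 digits = (1, 0, 0, 1, 4, 4, 0)

v_5(a) = 3 ≥ 1, so the series converges in ℤ_5 to 1/(1 − a) = 1/(1 − (-500)) = 1/501. Expand this rational in ℤ_5: compute digits iteratively via d_i = x_i mod 5, x_{i+1} = (x_i − d_i)/5. The first 7 digits are (1, 0, 0, 1, 4, 4, 0).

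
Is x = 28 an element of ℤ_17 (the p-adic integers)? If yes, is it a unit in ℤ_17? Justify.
x ∈ ℤ_17^× (unit); v_17(x) = 0

ℤ_17 = {x ∈ ℚ_17 : v_17(x) ≥ 0} and ℤ_17^× = {x ∈ ℤ_17 : v_17(x) = 0}. Here v_17(28) = v_17(num) − v_17(den) = 0; compare against these criteria.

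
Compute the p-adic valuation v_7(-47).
v_7(-47) = 0

v_7(n) is the largest exponent k such that 7^k divides n. Factor out: -47 = -7^0 · 47. (Sign doesn't affect v_p.) So v_7(-47) = 0.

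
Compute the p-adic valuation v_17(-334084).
v_17(-334084) = 4

v_17(n) is the largest exponent k such that 17^k divides n. Factor out: -334084 = -17^4 · 4. (Sign doesn't affect v_p.) So v_17(-334084) = 4.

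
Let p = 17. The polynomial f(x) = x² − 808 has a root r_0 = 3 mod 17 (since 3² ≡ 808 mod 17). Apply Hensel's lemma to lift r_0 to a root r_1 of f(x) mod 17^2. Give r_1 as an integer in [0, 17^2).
r_1 = 88 (mod 289)

Hensel's recurrence: r_{i+1} = r_i − f(r_i)·(f′(r_i))^{-1} mod 17^{i+2}, with f′(x) = 2x. Iterate:
  r_0 = 3 (mod 17)
  r_1 = 88 (mod 289)
Final: r_1 = 88, and one checks f(r_1) ≡ 0 mod 17^2.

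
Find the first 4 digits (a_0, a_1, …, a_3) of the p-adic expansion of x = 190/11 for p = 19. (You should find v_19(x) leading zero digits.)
(a_0, …, a_3) = (0, 13, 8, 3)

v_19(190/11) = 1, so a_0 = ... = a_0 = 0. Factor out: x = 19^1 · u with u = 10/11 a unit in ℤ_19. Expand u iteratively via a_{v+i} = u_i mod 19, u_{i+1} = (u_i − a_{v+i})/19:
  u_0 = 10/11;  a_1 = 13;  u_1 = (u_0 − 13)/19 = -7/11
  u_1 = -7/11;  a_2 = 8;  u_2 = (u_1 − 8)/19 = -5/11
  u_2 = -5/11;  a_3 = 3;  u_3 = (u_2 − 3)/19 = -2/11
Digits: (0, 13, 8, 3).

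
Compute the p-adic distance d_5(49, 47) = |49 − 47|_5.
d_5(49, 47) = 1

Step 1 — x − y = 49 − 47 = 2. Step 2 — v_5(2) = 0 (factor: 2 = (5^0 · 2); the sign does not affect v_p). Step 3 — |x − y|_5 = 5^{0} = 1.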